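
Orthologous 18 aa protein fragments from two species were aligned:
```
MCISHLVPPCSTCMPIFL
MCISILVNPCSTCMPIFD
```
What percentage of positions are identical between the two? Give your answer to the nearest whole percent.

Mismatches at positions 5, 8, 18 (1-based): 3 of 18.
Identical positions: 15/18 = 83.33% → 83%.

83%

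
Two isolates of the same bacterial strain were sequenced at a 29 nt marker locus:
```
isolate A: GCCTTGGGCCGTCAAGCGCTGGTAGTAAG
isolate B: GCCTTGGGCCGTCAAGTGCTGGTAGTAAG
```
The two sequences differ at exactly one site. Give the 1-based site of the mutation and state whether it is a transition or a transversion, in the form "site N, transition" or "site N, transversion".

site 17, transition

The sequences differ only at site 17: C→T (pyrimidine→pyrimidine), a transition.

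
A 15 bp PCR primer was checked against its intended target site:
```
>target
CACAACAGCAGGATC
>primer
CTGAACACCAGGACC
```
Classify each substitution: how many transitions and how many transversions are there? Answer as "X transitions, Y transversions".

Mismatches (1-based):
base 2: A→T (purine→pyrimidine, transversion)
base 3: C→G (pyrimidine→purine, transversion)
base 8: G→C (purine→pyrimidine, transversion)
base 14: T→C (pyrimidine→pyrimidine, transition)

1 transition, 3 transversions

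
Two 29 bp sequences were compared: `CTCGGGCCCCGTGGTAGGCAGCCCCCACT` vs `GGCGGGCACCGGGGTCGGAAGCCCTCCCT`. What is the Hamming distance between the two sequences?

8

Comparing position by position, 8 positions differ: 1 (C/G), 2 (T/G), 8 (C/A), 12 (T/G), 16 (A/C), 19 (C/A), 25 (C/T), 27 (A/C).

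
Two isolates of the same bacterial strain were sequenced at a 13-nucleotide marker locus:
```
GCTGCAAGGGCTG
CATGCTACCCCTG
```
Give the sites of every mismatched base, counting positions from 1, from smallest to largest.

1, 2, 6, 8, 9, 10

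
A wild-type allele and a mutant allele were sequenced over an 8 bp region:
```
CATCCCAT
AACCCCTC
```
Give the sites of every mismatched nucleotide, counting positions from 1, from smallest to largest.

Scanning 1-based: 1: C/A; 3: T/C; 7: A/T; 8: T/C.

1, 3, 7, 8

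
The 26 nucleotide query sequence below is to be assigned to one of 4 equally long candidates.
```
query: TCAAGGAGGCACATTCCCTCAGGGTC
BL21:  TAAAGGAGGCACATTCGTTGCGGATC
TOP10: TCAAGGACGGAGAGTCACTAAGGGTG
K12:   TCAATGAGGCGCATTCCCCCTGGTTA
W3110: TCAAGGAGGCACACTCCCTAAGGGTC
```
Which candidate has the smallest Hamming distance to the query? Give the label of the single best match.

Hamming distances to query — BL21: 6; TOP10: 7; K12: 6; W3110: 2.
Smallest is W3110 with 2 mismatches.

W3110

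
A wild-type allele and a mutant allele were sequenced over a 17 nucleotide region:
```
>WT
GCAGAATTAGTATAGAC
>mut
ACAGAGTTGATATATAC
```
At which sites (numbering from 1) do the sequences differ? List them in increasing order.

1, 6, 9, 10, 15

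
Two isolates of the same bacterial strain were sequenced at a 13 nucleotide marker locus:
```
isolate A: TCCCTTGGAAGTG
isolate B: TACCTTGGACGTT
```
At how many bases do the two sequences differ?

3

Mismatches (1-based): base 2: C→A; base 10: A→C; base 13: G→T.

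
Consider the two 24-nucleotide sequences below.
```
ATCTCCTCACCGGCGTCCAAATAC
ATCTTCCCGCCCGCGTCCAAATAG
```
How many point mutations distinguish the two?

Mismatches (1-based): position 5: C→T; position 7: T→C; position 9: A→G; position 12: G→C; position 24: C→G.

5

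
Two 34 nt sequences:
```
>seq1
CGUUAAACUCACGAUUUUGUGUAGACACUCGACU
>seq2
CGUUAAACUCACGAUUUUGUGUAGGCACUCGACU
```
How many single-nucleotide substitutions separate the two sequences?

1

Mismatches (1-based): site 25: A→G.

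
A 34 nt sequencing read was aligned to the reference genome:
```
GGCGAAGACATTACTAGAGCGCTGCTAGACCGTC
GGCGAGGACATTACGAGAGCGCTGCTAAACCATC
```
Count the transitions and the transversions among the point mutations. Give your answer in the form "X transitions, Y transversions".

Transitions (purine↔purine or pyrimidine↔pyrimidine): 6 A→G, 28 G→A, 32 G→A.
Transversions (purine↔pyrimidine): 15 T→G.

3 transitions, 1 transversion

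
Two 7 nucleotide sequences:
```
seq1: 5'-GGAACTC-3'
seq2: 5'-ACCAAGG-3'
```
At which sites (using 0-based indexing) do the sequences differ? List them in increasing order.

0, 1, 2, 4, 5, 6

Differences at site 0 (G→A), site 1 (G→C), site 2 (A→C), site 4 (C→A), site 5 (T→G), site 6 (C→G).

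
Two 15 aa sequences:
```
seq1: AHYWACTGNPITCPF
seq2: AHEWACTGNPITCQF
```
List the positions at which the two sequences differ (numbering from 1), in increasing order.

3, 14

Differences at position 3 (Y→E), position 14 (P→Q).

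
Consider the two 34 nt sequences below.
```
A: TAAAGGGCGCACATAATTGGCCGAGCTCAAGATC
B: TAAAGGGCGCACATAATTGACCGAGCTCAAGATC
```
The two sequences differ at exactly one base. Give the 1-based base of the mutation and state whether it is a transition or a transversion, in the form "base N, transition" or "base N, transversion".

The sequences differ only at base 20: G→A (purine→purine), a transition.

base 20, transition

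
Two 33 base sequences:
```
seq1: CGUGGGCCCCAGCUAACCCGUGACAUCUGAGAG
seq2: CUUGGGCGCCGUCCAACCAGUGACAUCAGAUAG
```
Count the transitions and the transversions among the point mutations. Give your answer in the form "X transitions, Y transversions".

Transitions (purine↔purine or pyrimidine↔pyrimidine): 11 A→G, 14 U→C.
Transversions (purine↔pyrimidine): 2 G→U, 8 C→G, 12 G→U, 19 C→A, 28 U→A, 31 G→U.

2 transitions, 6 transversions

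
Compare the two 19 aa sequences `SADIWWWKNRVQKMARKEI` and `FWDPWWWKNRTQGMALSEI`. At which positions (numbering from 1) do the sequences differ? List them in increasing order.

1, 2, 4, 11, 13, 16, 17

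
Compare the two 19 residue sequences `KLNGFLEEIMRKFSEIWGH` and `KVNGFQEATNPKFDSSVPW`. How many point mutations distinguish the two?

Comparing position by position, 12 positions differ: 2 (L/V), 6 (L/Q), 8 (E/A), 9 (I/T), 10 (M/N), 11 (R/P), 14 (S/D), 15 (E/S), 16 (I/S), 17 (W/V), 18 (G/P), 19 (H/W).

12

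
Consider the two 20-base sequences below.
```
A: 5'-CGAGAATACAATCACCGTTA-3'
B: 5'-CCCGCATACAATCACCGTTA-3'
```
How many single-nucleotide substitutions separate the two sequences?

Comparing position by position, 3 bases differ: 2 (G/C), 3 (A/C), 5 (A/C).

3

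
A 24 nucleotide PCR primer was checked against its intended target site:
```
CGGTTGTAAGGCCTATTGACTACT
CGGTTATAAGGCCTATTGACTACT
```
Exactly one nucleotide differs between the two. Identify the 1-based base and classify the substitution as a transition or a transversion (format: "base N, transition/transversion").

base 6, transition

Base 6 changes G→A. G is a purine and A is a purine, so this is a transition.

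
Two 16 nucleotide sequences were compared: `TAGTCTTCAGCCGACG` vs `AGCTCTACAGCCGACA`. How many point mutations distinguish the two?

Mismatches (1-based): position 1: T→A; position 2: A→G; position 3: G→C; position 7: T→A; position 16: G→A.

5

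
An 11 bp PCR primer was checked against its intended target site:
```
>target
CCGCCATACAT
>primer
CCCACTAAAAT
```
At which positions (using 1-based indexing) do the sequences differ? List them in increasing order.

3, 4, 6, 7, 9

Scanning 1-based: 3: G/C; 4: C/A; 6: A/T; 7: T/A; 9: C/A.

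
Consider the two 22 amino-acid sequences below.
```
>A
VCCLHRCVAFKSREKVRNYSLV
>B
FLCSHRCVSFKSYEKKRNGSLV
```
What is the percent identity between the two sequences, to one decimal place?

7 positions differ (1, 2, 4, 9, 13, 16, 19), so 15 of 22 match: 15/22 = 68.18%.

68.2%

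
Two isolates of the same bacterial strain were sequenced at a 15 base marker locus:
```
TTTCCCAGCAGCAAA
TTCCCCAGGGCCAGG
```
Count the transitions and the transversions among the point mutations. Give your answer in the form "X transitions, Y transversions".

Transitions (purine↔purine or pyrimidine↔pyrimidine): 3 T→C, 10 A→G, 14 A→G, 15 A→G.
Transversions (purine↔pyrimidine): 9 C→G, 11 G→C.

4 transitions, 2 transversions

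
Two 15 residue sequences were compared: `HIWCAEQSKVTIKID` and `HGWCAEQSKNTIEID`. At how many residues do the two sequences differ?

Comparing position by position, 3 residues differ: 2 (I/G), 10 (V/N), 13 (K/E).

3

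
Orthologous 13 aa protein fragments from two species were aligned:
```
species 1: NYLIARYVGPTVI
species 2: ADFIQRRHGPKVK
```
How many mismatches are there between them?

Comparing position by position, 8 positions differ: 1 (N/A), 2 (Y/D), 3 (L/F), 5 (A/Q), 7 (Y/R), 8 (V/H), 11 (T/K), 13 (I/K).

8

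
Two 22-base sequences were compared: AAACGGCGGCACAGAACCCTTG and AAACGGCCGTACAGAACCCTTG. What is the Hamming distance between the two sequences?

The sequences differ at sites 8, 10 (1-based) — 2 in total.

2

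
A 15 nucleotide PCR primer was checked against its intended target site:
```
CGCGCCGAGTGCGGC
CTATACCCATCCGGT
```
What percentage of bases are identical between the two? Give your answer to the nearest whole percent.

Mismatches at positions 2, 3, 4, 5, 7, 8, 9, 11, 15 (1-based): 9 of 15.
Identical positions: 6/15 = 40% → 40%.

40%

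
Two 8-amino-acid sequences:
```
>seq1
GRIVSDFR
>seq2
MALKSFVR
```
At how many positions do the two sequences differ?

Mismatches (1-based): position 1: G→M; position 2: R→A; position 3: I→L; position 4: V→K; position 6: D→F; position 7: F→V.

6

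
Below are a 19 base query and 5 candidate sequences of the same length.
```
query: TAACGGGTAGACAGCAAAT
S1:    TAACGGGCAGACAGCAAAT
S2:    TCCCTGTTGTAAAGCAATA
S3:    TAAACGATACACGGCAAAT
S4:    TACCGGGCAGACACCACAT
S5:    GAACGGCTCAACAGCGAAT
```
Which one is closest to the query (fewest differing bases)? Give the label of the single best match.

S1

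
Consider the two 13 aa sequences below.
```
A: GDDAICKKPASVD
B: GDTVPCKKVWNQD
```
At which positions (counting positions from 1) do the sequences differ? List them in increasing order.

3, 4, 5, 9, 10, 11, 12

Differences at position 3 (D→T), position 4 (A→V), position 5 (I→P), position 9 (P→V), position 10 (A→W), position 11 (S→N), position 12 (V→Q).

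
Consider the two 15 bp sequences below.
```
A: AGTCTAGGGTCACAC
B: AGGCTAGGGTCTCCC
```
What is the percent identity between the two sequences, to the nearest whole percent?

80%

Mismatches at positions 3, 12, 14 (1-based): 3 of 15.
Identical positions: 12/15 = 80% → 80%.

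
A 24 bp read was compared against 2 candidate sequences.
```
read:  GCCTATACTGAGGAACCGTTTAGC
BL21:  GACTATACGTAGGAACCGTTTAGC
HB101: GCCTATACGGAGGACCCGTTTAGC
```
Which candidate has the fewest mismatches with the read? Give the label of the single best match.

Hamming distances to read — BL21: 3; HB101: 2.
Smallest is HB101 with 2 mismatches.

HB101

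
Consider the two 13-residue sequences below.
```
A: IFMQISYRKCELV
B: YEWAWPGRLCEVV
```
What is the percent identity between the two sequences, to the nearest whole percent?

Mismatches at positions 1, 2, 3, 4, 5, 6, 7, 9, 12 (1-based): 9 of 13.
Identical positions: 4/13 = 30.77% → 31%.

31%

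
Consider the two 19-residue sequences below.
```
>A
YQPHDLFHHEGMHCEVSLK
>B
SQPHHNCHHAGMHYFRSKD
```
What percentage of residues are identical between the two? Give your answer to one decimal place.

47.4%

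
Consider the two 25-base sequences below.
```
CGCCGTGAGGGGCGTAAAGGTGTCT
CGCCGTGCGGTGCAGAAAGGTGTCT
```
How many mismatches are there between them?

4

Mismatches (1-based): base 8: A→C; base 11: G→T; base 14: G→A; base 15: T→G.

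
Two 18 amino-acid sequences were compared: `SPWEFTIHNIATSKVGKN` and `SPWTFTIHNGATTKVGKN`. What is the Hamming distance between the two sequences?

The sequences differ at residues 4, 10, 13 (1-based) — 3 in total.

3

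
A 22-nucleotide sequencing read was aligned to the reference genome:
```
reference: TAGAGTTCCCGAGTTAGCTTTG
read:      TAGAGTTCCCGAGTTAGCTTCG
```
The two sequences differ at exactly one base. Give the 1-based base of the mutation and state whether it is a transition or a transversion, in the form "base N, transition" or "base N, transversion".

base 21, transition

Base 21 changes T→C. T is a pyrimidine and C is a pyrimidine, so this is a transition.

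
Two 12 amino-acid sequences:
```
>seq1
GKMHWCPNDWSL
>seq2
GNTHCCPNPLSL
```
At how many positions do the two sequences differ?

5

Comparing position by position, 5 positions differ: 2 (K/N), 3 (M/T), 5 (W/C), 9 (D/P), 10 (W/L).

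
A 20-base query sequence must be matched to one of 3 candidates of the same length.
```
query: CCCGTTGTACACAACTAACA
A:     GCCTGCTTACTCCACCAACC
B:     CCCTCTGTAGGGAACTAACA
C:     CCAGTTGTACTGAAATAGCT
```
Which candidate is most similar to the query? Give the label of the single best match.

Hamming distances to query — A: 9; B: 5; C: 6.
Smallest is B with 5 mismatches.

B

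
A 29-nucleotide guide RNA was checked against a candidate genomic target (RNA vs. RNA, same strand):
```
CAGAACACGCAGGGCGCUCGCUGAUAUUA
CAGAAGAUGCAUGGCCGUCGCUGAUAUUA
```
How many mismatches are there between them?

Comparing position by position, 5 sites differ: 6 (C/G), 8 (C/U), 12 (G/U), 16 (G/C), 17 (C/G).

5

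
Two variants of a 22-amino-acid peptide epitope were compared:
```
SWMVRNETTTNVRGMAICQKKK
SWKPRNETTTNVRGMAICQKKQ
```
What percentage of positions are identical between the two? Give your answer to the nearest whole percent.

86%

Mismatches at positions 3, 4, 22 (1-based): 3 of 22.
Identical positions: 19/22 = 86.36% → 86%.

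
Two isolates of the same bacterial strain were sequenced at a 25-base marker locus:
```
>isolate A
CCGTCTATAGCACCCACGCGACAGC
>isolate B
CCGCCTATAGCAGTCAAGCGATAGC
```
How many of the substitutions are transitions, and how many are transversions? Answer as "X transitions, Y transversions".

3 transitions, 2 transversions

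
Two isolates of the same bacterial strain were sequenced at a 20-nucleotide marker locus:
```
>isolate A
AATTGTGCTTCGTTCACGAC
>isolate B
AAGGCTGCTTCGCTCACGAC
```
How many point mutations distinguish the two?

4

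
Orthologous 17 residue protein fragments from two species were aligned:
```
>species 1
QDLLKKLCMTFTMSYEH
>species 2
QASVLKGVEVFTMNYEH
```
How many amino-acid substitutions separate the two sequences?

Comparing position by position, 9 residues differ: 2 (D/A), 3 (L/S), 4 (L/V), 5 (K/L), 7 (L/G), 8 (C/V), 9 (M/E), 10 (T/V), 14 (S/N).

9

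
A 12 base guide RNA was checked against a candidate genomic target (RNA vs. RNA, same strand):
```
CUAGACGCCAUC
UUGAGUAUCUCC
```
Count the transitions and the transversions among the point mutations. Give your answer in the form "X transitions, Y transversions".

Mismatches (1-based):
site 1: C→U (pyrimidine→pyrimidine, transition)
site 3: A→G (purine→purine, transition)
site 4: G→A (purine→purine, transition)
site 5: A→G (purine→purine, transition)
site 6: C→U (pyrimidine→pyrimidine, transition)
site 7: G→A (purine→purine, transition)
site 8: C→U (pyrimidine→pyrimidine, transition)
site 10: A→U (purine→pyrimidine, transversion)
site 11: U→C (pyrimidine→pyrimidine, transition)

8 transitions, 1 transversion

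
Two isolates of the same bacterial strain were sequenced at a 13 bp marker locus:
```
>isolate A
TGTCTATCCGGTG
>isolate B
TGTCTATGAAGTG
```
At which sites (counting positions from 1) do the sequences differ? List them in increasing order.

8, 9, 10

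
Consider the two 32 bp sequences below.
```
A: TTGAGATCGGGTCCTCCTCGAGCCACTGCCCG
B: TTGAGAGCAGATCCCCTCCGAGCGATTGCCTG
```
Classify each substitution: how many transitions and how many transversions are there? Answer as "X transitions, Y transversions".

7 transitions, 2 transversions

Mismatches (1-based):
position 7: T→G (pyrimidine→purine, transversion)
position 9: G→A (purine→purine, transition)
position 11: G→A (purine→purine, transition)
position 15: T→C (pyrimidine→pyrimidine, transition)
position 17: C→T (pyrimidine→pyrimidine, transition)
position 18: T→C (pyrimidine→pyrimidine, transition)
position 24: C→G (pyrimidine→purine, transversion)
position 26: C→T (pyrimidine→pyrimidine, transition)
position 31: C→T (pyrimidine→pyrimidine, transition)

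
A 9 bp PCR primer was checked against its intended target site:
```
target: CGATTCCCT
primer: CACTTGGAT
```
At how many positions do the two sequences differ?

The sequences differ at positions 2, 3, 6, 7, 8 (1-based) — 5 in total.

5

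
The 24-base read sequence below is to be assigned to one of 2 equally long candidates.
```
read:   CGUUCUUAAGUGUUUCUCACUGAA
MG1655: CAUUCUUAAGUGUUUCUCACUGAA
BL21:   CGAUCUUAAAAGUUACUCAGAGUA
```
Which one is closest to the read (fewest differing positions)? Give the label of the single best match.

MG1655

MG1655 differs at 1 position; BL21 differs at 7 positions. The closest is MG1655.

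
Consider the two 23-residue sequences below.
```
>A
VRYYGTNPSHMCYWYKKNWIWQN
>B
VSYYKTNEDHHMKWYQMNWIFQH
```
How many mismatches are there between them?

Comparing position by position, 11 positions differ: 2 (R/S), 5 (G/K), 8 (P/E), 9 (S/D), 11 (M/H), 12 (C/M), 13 (Y/K), 16 (K/Q), 17 (K/M), 21 (W/F), 23 (N/H).

11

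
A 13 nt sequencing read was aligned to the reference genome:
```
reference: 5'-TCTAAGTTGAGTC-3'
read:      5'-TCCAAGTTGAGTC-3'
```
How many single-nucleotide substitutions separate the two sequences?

The sequences differ at positions 3 (1-based) — 1 in total.

1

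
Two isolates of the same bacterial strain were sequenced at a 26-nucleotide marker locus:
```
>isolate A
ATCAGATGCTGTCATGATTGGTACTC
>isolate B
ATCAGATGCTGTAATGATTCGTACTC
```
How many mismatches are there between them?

Comparing position by position, 2 bases differ: 13 (C/A), 20 (G/C).

2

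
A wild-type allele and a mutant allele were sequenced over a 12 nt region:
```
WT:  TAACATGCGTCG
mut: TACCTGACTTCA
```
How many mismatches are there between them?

The sequences differ at sites 3, 5, 6, 7, 9, 12 (1-based) — 6 in total.

6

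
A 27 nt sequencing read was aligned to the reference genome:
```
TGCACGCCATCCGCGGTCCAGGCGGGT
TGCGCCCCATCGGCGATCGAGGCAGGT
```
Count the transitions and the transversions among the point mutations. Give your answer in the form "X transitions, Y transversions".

3 transitions, 3 transversions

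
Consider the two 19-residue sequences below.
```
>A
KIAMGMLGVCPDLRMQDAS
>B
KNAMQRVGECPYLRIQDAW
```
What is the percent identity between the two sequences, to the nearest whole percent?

Mismatches at positions 2, 5, 6, 7, 9, 12, 15, 19 (1-based): 8 of 19.
Identical positions: 11/19 = 57.89% → 58%.

58%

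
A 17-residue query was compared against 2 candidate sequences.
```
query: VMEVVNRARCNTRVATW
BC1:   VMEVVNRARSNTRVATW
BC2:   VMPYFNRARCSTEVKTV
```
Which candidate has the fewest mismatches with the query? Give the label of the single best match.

BC1

BC1 differs at 1 position; BC2 differs at 7 positions. The closest is BC1.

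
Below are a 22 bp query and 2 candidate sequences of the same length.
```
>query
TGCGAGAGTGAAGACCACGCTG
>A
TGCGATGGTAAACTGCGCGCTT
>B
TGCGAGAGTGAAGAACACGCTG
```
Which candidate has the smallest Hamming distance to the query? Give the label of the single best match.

A differs at 8 sites; B differs at 1 site. The closest is B.

B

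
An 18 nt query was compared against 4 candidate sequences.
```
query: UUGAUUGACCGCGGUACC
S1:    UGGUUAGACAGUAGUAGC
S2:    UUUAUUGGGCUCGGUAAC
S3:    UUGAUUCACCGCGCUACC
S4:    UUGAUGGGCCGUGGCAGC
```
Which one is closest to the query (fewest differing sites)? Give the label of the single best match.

S3

S1 differs at 7 sites; S2 differs at 5 sites; S3 differs at 2 sites; S4 differs at 5 sites. The closest is S3.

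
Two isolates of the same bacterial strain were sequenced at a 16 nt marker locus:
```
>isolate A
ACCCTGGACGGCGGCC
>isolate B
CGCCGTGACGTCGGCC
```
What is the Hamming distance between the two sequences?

Mismatches (1-based): position 1: A→C; position 2: C→G; position 5: T→G; position 6: G→T; position 11: G→T.

5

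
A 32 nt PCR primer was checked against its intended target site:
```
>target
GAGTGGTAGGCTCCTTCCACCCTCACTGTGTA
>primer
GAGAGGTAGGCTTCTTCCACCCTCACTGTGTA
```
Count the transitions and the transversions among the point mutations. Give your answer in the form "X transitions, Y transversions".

1 transition, 1 transversion

Mismatches (1-based):
position 4: T→A (pyrimidine→purine, transversion)
position 13: C→T (pyrimidine→pyrimidine, transition)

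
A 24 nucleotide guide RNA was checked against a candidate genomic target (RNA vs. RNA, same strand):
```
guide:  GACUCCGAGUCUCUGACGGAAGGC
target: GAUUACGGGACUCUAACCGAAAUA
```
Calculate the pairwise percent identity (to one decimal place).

62.5%

Mismatches at positions 3, 5, 8, 10, 15, 18, 22, 23, 24 (1-based): 9 of 24.
Identical positions: 15/24 = 62.5% → 62.5%.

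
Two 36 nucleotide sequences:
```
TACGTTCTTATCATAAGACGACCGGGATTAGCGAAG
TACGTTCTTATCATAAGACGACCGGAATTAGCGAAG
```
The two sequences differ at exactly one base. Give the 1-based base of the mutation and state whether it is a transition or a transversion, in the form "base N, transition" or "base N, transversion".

base 26, transition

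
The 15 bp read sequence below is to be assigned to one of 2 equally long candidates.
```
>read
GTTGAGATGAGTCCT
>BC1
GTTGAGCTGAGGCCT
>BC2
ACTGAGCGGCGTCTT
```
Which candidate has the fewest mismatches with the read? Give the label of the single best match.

BC1 differs at 2 bases; BC2 differs at 6 bases. The closest is BC1.

BC1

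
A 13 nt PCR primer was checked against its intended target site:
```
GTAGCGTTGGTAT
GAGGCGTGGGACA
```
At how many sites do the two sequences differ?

6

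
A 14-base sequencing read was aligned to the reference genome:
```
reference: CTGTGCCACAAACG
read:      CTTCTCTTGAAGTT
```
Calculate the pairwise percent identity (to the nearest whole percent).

Mismatches at positions 3, 4, 5, 7, 8, 9, 12, 13, 14 (1-based): 9 of 14.
Identical positions: 5/14 = 35.71% → 36%.

36%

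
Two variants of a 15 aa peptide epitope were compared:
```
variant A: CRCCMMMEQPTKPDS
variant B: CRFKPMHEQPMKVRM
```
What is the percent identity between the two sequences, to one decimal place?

8 positions differ (3, 4, 5, 7, 11, 13, 14, 15), so 7 of 15 match: 7/15 = 46.67%.

46.7%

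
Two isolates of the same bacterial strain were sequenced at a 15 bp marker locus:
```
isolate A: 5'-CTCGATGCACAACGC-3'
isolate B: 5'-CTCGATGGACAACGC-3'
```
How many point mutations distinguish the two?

Comparing position by position, 1 base differs: 8 (C/G).

1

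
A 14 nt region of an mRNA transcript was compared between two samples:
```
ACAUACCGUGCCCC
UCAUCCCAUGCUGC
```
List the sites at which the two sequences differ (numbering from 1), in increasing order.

Differences at site 1 (A→U), site 5 (A→C), site 8 (G→A), site 12 (C→U), site 13 (C→G).

1, 5, 8, 12, 13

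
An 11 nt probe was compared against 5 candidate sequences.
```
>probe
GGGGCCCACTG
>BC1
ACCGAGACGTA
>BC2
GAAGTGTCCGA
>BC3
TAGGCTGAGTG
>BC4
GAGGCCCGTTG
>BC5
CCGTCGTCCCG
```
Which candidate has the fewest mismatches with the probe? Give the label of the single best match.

BC1 differs at 9 bases; BC2 differs at 8 bases; BC3 differs at 5 bases; BC4 differs at 3 bases; BC5 differs at 7 bases. The closest is BC4.

BC4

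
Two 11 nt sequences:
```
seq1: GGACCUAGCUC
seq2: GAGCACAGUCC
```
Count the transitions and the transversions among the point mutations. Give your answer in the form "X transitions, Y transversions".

5 transitions, 1 transversion

Mismatches (1-based):
position 2: G→A (purine→purine, transition)
position 3: A→G (purine→purine, transition)
position 5: C→A (pyrimidine→purine, transversion)
position 6: U→C (pyrimidine→pyrimidine, transition)
position 9: C→U (pyrimidine→pyrimidine, transition)
position 10: U→C (pyrimidine→pyrimidine, transition)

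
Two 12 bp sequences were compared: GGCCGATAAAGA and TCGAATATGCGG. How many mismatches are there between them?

Comparing position by position, 11 positions differ: 1 (G/T), 2 (G/C), 3 (C/G), 4 (C/A), 5 (G/A), 6 (A/T), 7 (T/A), 8 (A/T), 9 (A/G), 10 (A/C), 12 (A/G).

11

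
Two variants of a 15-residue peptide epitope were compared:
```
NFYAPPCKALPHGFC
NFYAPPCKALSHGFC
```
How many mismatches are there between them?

1

Comparing position by position, 1 position differs: 11 (P/S).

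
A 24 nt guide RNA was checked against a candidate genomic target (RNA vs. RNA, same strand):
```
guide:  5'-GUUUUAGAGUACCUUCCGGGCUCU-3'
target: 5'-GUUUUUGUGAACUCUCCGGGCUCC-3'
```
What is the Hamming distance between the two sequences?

6

Mismatches (1-based): site 6: A→U; site 8: A→U; site 10: U→A; site 13: C→U; site 14: U→C; site 24: U→C.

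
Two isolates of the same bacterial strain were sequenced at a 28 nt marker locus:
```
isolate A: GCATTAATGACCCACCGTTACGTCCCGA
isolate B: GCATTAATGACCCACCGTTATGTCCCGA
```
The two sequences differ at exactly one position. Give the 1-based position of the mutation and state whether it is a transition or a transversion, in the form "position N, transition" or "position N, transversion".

position 21, transition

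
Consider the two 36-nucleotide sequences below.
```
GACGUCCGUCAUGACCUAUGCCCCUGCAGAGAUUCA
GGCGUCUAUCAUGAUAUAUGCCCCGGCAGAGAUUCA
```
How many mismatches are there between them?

Comparing position by position, 6 positions differ: 2 (A/G), 7 (C/U), 8 (G/A), 15 (C/U), 16 (C/A), 25 (U/G).

6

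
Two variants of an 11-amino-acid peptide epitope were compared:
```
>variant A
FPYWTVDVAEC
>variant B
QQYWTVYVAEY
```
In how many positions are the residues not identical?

4

Mismatches (1-based): position 1: F→Q; position 2: P→Q; position 7: D→Y; position 11: C→Y.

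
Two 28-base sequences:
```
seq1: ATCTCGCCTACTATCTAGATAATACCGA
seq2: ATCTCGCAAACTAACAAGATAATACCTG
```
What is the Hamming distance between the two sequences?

The sequences differ at sites 8, 9, 14, 16, 27, 28 (1-based) — 6 in total.

6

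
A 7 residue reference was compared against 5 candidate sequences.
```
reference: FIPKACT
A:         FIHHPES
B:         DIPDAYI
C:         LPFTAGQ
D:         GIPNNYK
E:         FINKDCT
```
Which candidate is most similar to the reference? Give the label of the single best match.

Hamming distances to reference — A: 5; B: 4; C: 6; D: 5; E: 2.
Smallest is E with 2 mismatches.

E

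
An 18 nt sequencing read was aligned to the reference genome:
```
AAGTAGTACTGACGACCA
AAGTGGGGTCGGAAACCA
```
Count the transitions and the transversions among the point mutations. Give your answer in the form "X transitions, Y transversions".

Mismatches (1-based):
site 5: A→G (purine→purine, transition)
site 7: T→G (pyrimidine→purine, transversion)
site 8: A→G (purine→purine, transition)
site 9: C→T (pyrimidine→pyrimidine, transition)
site 10: T→C (pyrimidine→pyrimidine, transition)
site 12: A→G (purine→purine, transition)
site 13: C→A (pyrimidine→purine, transversion)
site 14: G→A (purine→purine, transition)

6 transitions, 2 transversions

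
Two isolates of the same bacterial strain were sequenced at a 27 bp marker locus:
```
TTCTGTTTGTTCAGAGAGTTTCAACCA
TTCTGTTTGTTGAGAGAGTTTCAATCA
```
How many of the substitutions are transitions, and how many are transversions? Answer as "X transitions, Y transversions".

Transitions (purine↔purine or pyrimidine↔pyrimidine): 25 C→T.
Transversions (purine↔pyrimidine): 12 C→G.

1 transition, 1 transversion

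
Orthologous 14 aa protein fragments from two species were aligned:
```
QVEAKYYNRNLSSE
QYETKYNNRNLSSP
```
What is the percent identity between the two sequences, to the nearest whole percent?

4 positions differ (2, 4, 7, 14), so 10 of 14 match: 10/14 = 71.43%.

71%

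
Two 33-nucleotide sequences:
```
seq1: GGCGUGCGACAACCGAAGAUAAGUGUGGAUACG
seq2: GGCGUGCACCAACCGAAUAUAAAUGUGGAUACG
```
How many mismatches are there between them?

4

Mismatches (1-based): base 8: G→A; base 9: A→C; base 18: G→U; base 23: G→A.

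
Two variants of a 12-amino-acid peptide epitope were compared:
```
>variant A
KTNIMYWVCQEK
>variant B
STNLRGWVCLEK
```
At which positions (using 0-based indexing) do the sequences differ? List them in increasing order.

0, 3, 4, 5, 9

Scanning 0-based: 0: K/S; 3: I/L; 4: M/R; 5: Y/G; 9: Q/L.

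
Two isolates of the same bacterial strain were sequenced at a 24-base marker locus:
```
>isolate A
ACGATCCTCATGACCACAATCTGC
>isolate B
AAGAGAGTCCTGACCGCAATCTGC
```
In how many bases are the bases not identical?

The sequences differ at bases 2, 5, 6, 7, 10, 16 (1-based) — 6 in total.

6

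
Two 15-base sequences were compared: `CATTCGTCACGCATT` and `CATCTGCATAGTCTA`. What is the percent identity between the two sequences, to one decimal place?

40.0%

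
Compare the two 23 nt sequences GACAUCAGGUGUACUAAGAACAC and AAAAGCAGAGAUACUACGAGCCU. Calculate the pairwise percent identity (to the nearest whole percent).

10 positions differ (1, 3, 5, 9, 10, 11, 17, 20, 22, 23), so 13 of 23 match: 13/23 = 56.52%.

57%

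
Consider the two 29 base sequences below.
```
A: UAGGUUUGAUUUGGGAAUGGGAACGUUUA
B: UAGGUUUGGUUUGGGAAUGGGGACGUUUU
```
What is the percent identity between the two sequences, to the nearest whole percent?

3 positions differ (9, 22, 29), so 26 of 29 match: 26/29 = 89.66%.

90%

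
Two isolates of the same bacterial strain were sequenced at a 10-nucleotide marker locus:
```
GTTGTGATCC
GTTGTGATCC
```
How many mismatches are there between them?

0

No positions differ; the sequences are identical.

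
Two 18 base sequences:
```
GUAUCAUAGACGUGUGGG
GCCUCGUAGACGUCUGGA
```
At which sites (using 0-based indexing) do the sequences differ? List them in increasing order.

Differences at site 1 (U→C), site 2 (A→C), site 5 (A→G), site 13 (G→C), site 17 (G→A).

1, 2, 5, 13, 17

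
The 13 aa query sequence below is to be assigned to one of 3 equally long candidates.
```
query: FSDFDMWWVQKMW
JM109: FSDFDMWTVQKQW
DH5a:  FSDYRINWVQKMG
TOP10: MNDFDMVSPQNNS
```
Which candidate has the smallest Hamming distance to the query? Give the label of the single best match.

JM109

JM109 differs at 2 positions; DH5a differs at 5 positions; TOP10 differs at 8 positions. The closest is JM109.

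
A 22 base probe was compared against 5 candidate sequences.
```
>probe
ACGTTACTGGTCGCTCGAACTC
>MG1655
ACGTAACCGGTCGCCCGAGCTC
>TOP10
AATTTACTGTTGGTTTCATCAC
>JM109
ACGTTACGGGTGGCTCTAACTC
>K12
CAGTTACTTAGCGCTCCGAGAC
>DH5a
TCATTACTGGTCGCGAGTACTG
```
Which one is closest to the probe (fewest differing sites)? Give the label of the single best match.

MG1655 differs at 4 sites; TOP10 differs at 9 sites; JM109 differs at 3 sites; K12 differs at 9 sites; DH5a differs at 6 sites. The closest is JM109.

JM109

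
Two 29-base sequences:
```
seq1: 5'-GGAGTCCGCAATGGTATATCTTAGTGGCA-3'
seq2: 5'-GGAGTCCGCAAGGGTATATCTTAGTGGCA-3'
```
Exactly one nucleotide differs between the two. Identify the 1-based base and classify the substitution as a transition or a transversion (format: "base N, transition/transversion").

base 12, transversion

Base 12 changes T→G. T is a pyrimidine and G is a purine, so this is a transversion.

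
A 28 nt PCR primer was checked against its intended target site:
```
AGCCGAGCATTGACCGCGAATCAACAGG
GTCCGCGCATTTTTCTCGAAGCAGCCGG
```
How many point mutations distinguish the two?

10

Comparing position by position, 10 sites differ: 1 (A/G), 2 (G/T), 6 (A/C), 12 (G/T), 13 (A/T), 14 (C/T), 16 (G/T), 21 (T/G), 24 (A/G), 26 (A/C).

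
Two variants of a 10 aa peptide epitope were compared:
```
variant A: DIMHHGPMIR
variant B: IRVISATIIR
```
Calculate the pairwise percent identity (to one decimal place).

20.0%

Mismatches at positions 1, 2, 3, 4, 5, 6, 7, 8 (1-based): 8 of 10.
Identical positions: 2/10 = 20% → 20.0%.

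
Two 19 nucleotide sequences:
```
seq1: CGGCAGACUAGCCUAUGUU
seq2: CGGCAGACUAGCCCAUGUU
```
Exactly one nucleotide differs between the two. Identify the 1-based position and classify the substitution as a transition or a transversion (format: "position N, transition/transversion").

Position 14 changes U→C. U is a pyrimidine and C is a pyrimidine, so this is a transition.

position 14, transition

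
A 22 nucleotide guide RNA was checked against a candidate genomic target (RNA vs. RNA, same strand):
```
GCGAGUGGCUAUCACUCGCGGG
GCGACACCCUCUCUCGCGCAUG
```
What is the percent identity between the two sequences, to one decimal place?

9 positions differ (5, 6, 7, 8, 11, 14, 16, 20, 21), so 13 of 22 match: 13/22 = 59.09%.

59.1%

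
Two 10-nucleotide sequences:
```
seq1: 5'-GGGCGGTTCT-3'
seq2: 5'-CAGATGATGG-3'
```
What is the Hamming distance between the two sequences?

7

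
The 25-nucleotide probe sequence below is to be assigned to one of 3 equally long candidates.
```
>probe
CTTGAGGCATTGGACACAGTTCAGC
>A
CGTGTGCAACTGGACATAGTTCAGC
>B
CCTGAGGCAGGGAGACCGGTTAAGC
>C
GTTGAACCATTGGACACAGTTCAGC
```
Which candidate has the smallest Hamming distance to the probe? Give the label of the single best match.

Hamming distances to probe — A: 6; B: 9; C: 3.
Smallest is C with 3 mismatches.

C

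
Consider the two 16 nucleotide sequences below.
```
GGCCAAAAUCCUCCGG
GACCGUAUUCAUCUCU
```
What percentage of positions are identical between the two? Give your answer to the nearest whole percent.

50%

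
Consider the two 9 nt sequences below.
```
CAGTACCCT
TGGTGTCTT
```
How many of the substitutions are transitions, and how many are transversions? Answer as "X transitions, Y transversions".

Mismatches (1-based):
base 1: C→T (pyrimidine→pyrimidine, transition)
base 2: A→G (purine→purine, transition)
base 5: A→G (purine→purine, transition)
base 6: C→T (pyrimidine→pyrimidine, transition)
base 8: C→T (pyrimidine→pyrimidine, transition)

5 transitions, 0 transversions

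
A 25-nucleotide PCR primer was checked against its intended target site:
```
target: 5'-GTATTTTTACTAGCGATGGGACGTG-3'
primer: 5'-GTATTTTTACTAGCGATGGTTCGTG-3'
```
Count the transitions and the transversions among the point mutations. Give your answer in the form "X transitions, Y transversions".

0 transitions, 2 transversions

Transitions (purine↔purine or pyrimidine↔pyrimidine): none.
Transversions (purine↔pyrimidine): 20 G→T, 21 A→T.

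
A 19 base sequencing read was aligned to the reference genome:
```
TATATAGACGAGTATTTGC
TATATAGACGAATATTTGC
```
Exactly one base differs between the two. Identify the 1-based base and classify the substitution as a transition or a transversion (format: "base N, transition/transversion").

base 12, transition

Base 12 changes G→A. G is a purine and A is a purine, so this is a transition.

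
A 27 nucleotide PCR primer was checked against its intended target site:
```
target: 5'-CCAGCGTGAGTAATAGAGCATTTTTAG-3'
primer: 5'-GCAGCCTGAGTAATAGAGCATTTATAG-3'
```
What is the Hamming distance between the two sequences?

Mismatches (1-based): site 1: C→G; site 6: G→C; site 24: T→A.

3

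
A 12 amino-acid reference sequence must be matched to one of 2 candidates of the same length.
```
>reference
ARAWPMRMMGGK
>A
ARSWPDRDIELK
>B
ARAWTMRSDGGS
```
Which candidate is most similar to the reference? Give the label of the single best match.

Hamming distances to reference — A: 6; B: 4.
Smallest is B with 4 mismatches.

B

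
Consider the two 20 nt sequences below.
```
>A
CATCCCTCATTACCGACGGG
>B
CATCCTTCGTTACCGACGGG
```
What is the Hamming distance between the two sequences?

2

Comparing position by position, 2 positions differ: 6 (C/T), 9 (A/G).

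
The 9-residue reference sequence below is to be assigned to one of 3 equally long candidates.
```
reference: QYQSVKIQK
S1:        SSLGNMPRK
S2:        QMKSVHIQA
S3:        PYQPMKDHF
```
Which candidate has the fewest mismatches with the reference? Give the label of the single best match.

S2

S1 differs at 8 residues; S2 differs at 4 residues; S3 differs at 6 residues. The closest is S2.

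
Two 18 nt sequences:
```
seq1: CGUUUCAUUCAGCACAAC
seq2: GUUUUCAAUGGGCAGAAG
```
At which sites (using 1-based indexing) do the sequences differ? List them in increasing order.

Scanning 1-based: 1: C/G; 2: G/U; 8: U/A; 10: C/G; 11: A/G; 15: C/G; 18: C/G.

1, 2, 8, 10, 11, 15, 18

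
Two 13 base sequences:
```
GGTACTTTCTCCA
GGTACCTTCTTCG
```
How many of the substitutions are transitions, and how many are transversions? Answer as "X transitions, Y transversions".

3 transitions, 0 transversions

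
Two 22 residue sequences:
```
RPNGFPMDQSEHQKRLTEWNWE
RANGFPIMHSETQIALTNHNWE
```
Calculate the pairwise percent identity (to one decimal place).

59.1%

Mismatches at positions 2, 7, 8, 9, 12, 14, 15, 18, 19 (1-based): 9 of 22.
Identical positions: 13/22 = 59.09% → 59.1%.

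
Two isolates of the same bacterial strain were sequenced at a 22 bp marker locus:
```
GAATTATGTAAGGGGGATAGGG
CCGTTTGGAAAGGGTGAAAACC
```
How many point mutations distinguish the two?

11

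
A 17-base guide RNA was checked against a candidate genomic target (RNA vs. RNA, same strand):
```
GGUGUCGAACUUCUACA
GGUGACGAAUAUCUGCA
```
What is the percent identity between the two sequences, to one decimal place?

4 positions differ (5, 10, 11, 15), so 13 of 17 match: 13/17 = 76.47%.

76.5%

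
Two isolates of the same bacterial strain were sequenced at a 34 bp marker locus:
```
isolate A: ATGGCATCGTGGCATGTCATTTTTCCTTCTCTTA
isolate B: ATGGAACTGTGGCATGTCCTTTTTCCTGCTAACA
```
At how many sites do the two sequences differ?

8

Comparing position by position, 8 sites differ: 5 (C/A), 7 (T/C), 8 (C/T), 19 (A/C), 28 (T/G), 31 (C/A), 32 (T/A), 33 (T/C).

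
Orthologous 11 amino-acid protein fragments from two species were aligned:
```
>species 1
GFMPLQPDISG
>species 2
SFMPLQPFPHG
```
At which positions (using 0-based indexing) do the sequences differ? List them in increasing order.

0, 7, 8, 9

Scanning 0-based: 0: G/S; 7: D/F; 8: I/P; 9: S/H.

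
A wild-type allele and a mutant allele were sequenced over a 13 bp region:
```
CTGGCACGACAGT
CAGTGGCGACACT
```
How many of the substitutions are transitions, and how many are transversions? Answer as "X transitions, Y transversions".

Transitions (purine↔purine or pyrimidine↔pyrimidine): 6 A→G.
Transversions (purine↔pyrimidine): 2 T→A, 4 G→T, 5 C→G, 12 G→C.

1 transition, 4 transversions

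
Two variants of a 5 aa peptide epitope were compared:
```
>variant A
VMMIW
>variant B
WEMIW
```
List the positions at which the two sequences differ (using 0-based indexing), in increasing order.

Differences at position 0 (V→W), position 1 (M→E).

0, 1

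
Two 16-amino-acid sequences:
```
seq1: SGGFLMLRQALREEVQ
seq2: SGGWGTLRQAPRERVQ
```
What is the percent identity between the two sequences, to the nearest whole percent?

69%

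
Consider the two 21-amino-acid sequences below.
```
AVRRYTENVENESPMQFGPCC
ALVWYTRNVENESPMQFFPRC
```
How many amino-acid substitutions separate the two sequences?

6

Comparing position by position, 6 positions differ: 2 (V/L), 3 (R/V), 4 (R/W), 7 (E/R), 18 (G/F), 20 (C/R).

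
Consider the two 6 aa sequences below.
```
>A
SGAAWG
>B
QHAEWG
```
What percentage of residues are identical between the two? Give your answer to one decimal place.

3 positions differ (1, 2, 4), so 3 of 6 match: 3/6 = 50%.

50.0%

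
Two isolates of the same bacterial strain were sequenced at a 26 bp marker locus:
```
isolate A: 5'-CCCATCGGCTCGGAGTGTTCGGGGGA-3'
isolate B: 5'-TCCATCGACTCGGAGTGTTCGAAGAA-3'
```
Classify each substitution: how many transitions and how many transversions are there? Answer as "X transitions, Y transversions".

5 transitions, 0 transversions

Transitions (purine↔purine or pyrimidine↔pyrimidine): 1 C→T, 8 G→A, 22 G→A, 23 G→A, 25 G→A.
Transversions (purine↔pyrimidine): none.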